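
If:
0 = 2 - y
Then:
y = 2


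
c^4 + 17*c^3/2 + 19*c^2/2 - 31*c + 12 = (c - 1)*(c - 1/2)*(c + 4)*(c + 6)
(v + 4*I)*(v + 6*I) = v^2 + 10*I*v - 24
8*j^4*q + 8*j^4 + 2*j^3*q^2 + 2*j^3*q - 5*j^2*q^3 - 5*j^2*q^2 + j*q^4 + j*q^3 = (-4*j + q)*(-2*j + q)*(j + q)*(j*q + j)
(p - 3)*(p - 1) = p^2 - 4*p + 3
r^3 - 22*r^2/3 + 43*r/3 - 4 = (r - 4)*(r - 3)*(r - 1/3)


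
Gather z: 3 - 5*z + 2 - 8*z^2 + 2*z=-8*z^2 - 3*z + 5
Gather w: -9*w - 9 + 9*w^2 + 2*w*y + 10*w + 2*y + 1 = 9*w^2 + w*(2*y + 1) + 2*y - 8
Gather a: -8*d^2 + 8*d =-8*d^2 + 8*d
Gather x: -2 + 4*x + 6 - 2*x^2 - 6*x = -2*x^2 - 2*x + 4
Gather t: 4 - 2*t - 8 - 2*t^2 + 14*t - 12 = -2*t^2 + 12*t - 16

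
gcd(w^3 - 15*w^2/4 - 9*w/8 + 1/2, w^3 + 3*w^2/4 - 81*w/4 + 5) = w^2 - 17*w/4 + 1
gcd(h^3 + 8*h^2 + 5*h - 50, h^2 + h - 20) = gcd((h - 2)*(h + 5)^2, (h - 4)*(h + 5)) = h + 5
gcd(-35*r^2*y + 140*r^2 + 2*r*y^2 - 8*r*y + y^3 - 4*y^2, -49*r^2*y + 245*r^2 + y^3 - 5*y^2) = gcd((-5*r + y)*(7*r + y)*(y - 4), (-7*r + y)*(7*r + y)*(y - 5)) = 7*r + y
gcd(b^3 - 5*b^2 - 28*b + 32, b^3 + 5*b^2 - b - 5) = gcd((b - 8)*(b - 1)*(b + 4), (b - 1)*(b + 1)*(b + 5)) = b - 1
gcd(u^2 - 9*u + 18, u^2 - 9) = u - 3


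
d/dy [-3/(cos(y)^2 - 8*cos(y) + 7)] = 6*(4 - cos(y))*sin(y)/(cos(y)^2 - 8*cos(y) + 7)^2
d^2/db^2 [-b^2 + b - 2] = -2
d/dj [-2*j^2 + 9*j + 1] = 9 - 4*j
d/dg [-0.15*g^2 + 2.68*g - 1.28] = 2.68 - 0.3*g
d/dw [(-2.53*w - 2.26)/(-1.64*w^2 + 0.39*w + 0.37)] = (4.1492*w^2 - 0.9867*w - (2.53*w + 2.26)*(3.28*w - 0.39) - 0.9361)/(-1.64*w^2 + 0.39*w + 0.37)^2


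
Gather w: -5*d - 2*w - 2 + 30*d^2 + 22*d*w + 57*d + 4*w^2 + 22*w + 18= 30*d^2 + 52*d + 4*w^2 + w*(22*d + 20) + 16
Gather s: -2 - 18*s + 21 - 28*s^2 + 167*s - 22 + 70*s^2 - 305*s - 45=42*s^2 - 156*s - 48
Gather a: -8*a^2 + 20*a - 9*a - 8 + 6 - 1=-8*a^2 + 11*a - 3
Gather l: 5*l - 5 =5*l - 5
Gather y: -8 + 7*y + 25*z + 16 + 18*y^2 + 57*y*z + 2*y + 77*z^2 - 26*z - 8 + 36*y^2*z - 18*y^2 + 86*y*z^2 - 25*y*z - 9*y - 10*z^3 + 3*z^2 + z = 36*y^2*z + y*(86*z^2 + 32*z) - 10*z^3 + 80*z^2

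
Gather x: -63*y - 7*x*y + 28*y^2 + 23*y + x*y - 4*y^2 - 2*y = -6*x*y + 24*y^2 - 42*y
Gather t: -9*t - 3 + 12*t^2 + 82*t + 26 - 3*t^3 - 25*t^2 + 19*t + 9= -3*t^3 - 13*t^2 + 92*t + 32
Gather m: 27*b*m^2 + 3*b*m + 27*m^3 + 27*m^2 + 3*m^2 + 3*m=27*m^3 + m^2*(27*b + 30) + m*(3*b + 3)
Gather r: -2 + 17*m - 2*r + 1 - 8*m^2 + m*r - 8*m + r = -8*m^2 + 9*m + r*(m - 1) - 1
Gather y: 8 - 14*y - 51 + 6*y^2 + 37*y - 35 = 6*y^2 + 23*y - 78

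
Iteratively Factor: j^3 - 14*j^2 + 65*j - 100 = (j - 5)*(j^2 - 9*j + 20) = (j - 5)*(j - 4)*(j - 5)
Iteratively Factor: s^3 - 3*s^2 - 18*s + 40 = (s - 2)*(s^2 - s - 20) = (s - 5)*(s - 2)*(s + 4)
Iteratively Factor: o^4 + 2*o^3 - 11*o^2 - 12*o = (o - 3)*(o^3 + 5*o^2 + 4*o) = (o - 3)*(o + 4)*(o^2 + o) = (o - 3)*(o + 1)*(o + 4)*(o)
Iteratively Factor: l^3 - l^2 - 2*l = (l + 1)*(l^2 - 2*l) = l*(l + 1)*(l - 2)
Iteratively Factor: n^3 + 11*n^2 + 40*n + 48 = (n + 4)*(n^2 + 7*n + 12) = (n + 3)*(n + 4)*(n + 4)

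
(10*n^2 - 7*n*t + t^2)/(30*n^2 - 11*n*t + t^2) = (-2*n + t)/(-6*n + t)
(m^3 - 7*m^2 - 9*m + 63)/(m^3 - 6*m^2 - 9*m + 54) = (m - 7)/(m - 6)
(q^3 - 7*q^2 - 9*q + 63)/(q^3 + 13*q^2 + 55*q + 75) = (q^2 - 10*q + 21)/(q^2 + 10*q + 25)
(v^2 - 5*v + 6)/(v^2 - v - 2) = (v - 3)/(v + 1)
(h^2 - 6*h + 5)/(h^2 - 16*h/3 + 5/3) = 3*(h - 1)/(3*h - 1)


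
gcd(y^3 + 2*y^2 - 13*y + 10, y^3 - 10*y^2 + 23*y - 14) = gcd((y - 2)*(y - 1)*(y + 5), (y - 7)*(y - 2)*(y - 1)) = y^2 - 3*y + 2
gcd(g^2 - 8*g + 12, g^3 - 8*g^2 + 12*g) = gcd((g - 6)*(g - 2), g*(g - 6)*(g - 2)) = g^2 - 8*g + 12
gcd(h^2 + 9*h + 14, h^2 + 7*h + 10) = h + 2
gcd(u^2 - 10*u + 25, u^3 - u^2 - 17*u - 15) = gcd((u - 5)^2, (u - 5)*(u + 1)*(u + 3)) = u - 5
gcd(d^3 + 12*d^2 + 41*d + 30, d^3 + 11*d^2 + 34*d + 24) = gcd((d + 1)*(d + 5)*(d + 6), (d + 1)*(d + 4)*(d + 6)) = d^2 + 7*d + 6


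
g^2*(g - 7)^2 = g^4 - 14*g^3 + 49*g^2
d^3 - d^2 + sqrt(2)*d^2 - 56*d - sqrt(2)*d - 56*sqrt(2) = (d - 8)*(d + 7)*(d + sqrt(2))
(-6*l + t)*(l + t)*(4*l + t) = -24*l^3 - 26*l^2*t - l*t^2 + t^3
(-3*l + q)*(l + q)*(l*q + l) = -3*l^3*q - 3*l^3 - 2*l^2*q^2 - 2*l^2*q + l*q^3 + l*q^2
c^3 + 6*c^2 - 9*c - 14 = (c - 2)*(c + 1)*(c + 7)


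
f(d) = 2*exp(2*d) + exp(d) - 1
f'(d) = 4*exp(2*d) + exp(d)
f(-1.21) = -0.52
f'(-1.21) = 0.65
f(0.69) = 8.94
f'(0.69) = 17.89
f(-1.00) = -0.36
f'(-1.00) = 0.91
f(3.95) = 5445.50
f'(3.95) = 10841.06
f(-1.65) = -0.73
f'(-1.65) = 0.34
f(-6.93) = -1.00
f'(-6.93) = 0.00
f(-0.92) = -0.28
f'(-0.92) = 1.03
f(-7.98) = -1.00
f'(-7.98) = 0.00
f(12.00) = 52978407013.48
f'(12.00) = 105956651274.16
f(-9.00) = -1.00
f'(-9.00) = 0.00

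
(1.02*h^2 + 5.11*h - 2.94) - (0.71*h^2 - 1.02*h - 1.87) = 0.31*h^2 + 6.13*h - 1.07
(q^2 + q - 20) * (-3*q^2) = -3*q^4 - 3*q^3 + 60*q^2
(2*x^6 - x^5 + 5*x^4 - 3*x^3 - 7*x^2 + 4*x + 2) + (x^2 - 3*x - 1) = 2*x^6 - x^5 + 5*x^4 - 3*x^3 - 6*x^2 + x + 1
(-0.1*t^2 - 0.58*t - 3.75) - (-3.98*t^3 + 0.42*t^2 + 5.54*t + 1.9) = 3.98*t^3 - 0.52*t^2 - 6.12*t - 5.65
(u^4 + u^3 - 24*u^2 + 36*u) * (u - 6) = u^5 - 5*u^4 - 30*u^3 + 180*u^2 - 216*u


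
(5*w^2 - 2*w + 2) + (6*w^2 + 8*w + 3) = 11*w^2 + 6*w + 5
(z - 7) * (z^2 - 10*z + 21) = z^3 - 17*z^2 + 91*z - 147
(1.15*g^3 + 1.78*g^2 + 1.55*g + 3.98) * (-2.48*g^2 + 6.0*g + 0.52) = -2.852*g^5 + 2.4856*g^4 + 7.434*g^3 + 0.3552*g^2 + 24.686*g + 2.0696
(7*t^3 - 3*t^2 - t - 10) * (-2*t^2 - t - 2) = -14*t^5 - t^4 - 9*t^3 + 27*t^2 + 12*t + 20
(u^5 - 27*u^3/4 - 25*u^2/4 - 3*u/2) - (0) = u^5 - 27*u^3/4 - 25*u^2/4 - 3*u/2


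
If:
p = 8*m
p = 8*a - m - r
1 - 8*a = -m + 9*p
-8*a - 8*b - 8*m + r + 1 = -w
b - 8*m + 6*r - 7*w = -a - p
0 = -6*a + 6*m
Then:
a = 1/79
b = 39/395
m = 1/79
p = 8/79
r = -1/79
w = 2/395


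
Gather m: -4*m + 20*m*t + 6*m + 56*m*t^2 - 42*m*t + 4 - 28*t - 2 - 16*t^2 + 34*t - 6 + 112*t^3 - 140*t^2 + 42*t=m*(56*t^2 - 22*t + 2) + 112*t^3 - 156*t^2 + 48*t - 4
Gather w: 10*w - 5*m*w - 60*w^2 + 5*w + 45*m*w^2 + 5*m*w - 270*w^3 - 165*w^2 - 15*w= -270*w^3 + w^2*(45*m - 225)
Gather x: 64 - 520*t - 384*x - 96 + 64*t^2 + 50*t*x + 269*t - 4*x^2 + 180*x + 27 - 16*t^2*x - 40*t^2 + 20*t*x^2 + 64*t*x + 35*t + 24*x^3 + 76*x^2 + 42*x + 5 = 24*t^2 - 216*t + 24*x^3 + x^2*(20*t + 72) + x*(-16*t^2 + 114*t - 162)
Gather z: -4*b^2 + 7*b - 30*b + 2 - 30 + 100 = -4*b^2 - 23*b + 72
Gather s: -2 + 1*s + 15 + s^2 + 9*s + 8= s^2 + 10*s + 21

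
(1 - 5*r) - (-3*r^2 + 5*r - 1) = 3*r^2 - 10*r + 2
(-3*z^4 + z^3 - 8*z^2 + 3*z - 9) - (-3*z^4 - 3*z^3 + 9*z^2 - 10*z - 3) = 4*z^3 - 17*z^2 + 13*z - 6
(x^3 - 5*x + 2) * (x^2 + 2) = x^5 - 3*x^3 + 2*x^2 - 10*x + 4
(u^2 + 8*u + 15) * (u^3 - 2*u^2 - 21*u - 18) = u^5 + 6*u^4 - 22*u^3 - 216*u^2 - 459*u - 270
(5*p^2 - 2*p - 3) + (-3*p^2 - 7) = 2*p^2 - 2*p - 10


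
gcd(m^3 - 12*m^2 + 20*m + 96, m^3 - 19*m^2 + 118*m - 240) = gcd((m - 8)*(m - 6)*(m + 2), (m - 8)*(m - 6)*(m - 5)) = m^2 - 14*m + 48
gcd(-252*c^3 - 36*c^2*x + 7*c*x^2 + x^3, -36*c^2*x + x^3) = -36*c^2 + x^2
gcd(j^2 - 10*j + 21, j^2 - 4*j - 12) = 1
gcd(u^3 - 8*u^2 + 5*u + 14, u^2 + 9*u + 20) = 1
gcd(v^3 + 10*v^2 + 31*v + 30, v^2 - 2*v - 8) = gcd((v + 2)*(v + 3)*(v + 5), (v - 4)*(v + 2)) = v + 2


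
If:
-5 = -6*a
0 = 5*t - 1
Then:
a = 5/6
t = 1/5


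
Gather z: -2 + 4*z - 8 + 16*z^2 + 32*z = 16*z^2 + 36*z - 10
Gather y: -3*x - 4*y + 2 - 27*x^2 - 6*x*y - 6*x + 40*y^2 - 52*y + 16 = -27*x^2 - 9*x + 40*y^2 + y*(-6*x - 56) + 18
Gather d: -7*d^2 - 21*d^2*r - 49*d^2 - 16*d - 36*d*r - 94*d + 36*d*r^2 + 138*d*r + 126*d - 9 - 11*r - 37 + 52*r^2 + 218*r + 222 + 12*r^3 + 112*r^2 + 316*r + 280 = d^2*(-21*r - 56) + d*(36*r^2 + 102*r + 16) + 12*r^3 + 164*r^2 + 523*r + 456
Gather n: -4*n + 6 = 6 - 4*n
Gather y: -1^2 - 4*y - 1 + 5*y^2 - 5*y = 5*y^2 - 9*y - 2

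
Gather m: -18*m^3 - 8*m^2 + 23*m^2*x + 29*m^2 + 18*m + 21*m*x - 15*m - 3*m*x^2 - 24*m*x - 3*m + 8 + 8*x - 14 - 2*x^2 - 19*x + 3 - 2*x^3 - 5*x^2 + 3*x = -18*m^3 + m^2*(23*x + 21) + m*(-3*x^2 - 3*x) - 2*x^3 - 7*x^2 - 8*x - 3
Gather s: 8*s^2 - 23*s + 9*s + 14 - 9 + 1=8*s^2 - 14*s + 6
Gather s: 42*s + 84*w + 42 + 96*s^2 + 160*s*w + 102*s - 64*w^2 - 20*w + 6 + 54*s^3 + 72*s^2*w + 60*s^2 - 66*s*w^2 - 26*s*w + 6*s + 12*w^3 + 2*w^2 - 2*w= 54*s^3 + s^2*(72*w + 156) + s*(-66*w^2 + 134*w + 150) + 12*w^3 - 62*w^2 + 62*w + 48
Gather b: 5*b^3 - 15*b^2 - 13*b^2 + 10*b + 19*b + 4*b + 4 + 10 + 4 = 5*b^3 - 28*b^2 + 33*b + 18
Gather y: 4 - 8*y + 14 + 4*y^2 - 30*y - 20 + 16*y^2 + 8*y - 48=20*y^2 - 30*y - 50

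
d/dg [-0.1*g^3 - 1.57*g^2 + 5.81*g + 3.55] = -0.3*g^2 - 3.14*g + 5.81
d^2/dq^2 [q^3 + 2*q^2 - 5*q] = 6*q + 4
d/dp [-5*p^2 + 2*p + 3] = 2 - 10*p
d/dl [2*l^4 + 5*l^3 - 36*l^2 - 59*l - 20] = 8*l^3 + 15*l^2 - 72*l - 59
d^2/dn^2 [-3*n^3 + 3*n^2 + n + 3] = 6 - 18*n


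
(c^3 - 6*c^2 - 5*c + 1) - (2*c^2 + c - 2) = c^3 - 8*c^2 - 6*c + 3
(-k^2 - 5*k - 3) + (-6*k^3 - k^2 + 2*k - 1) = -6*k^3 - 2*k^2 - 3*k - 4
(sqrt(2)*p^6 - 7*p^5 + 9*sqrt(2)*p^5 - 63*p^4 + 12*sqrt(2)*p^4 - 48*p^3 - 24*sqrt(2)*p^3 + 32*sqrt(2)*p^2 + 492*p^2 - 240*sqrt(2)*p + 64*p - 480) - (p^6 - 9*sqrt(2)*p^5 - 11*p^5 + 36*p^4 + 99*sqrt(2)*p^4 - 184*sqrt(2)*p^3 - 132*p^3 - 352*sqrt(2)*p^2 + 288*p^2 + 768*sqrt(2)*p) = -p^6 + sqrt(2)*p^6 + 4*p^5 + 18*sqrt(2)*p^5 - 87*sqrt(2)*p^4 - 99*p^4 + 84*p^3 + 160*sqrt(2)*p^3 + 204*p^2 + 384*sqrt(2)*p^2 - 1008*sqrt(2)*p + 64*p - 480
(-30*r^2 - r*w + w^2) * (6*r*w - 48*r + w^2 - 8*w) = -180*r^3*w + 1440*r^3 - 36*r^2*w^2 + 288*r^2*w + 5*r*w^3 - 40*r*w^2 + w^4 - 8*w^3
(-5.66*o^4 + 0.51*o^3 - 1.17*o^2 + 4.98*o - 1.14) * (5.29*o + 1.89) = -29.9414*o^5 - 7.9995*o^4 - 5.2254*o^3 + 24.1329*o^2 + 3.3816*o - 2.1546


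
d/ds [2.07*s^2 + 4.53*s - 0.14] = 4.14*s + 4.53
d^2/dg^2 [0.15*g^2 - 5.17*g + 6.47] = 0.300000000000000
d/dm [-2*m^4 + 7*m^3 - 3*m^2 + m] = -8*m^3 + 21*m^2 - 6*m + 1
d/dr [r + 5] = 1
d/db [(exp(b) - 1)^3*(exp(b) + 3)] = 4*(1 - exp(b))^2*(exp(b) + 2)*exp(b)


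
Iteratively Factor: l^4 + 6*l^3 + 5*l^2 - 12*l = (l + 4)*(l^3 + 2*l^2 - 3*l) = (l - 1)*(l + 4)*(l^2 + 3*l) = l*(l - 1)*(l + 4)*(l + 3)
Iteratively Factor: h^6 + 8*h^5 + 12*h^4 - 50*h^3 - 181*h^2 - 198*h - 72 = (h - 3)*(h^5 + 11*h^4 + 45*h^3 + 85*h^2 + 74*h + 24) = (h - 3)*(h + 1)*(h^4 + 10*h^3 + 35*h^2 + 50*h + 24) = (h - 3)*(h + 1)*(h + 2)*(h^3 + 8*h^2 + 19*h + 12) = (h - 3)*(h + 1)^2*(h + 2)*(h^2 + 7*h + 12) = (h - 3)*(h + 1)^2*(h + 2)*(h + 3)*(h + 4)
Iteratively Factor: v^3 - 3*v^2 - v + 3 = (v - 3)*(v^2 - 1) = (v - 3)*(v - 1)*(v + 1)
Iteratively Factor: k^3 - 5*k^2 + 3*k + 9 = (k - 3)*(k^2 - 2*k - 3) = (k - 3)^2*(k + 1)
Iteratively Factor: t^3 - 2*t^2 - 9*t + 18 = (t - 3)*(t^2 + t - 6) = (t - 3)*(t + 3)*(t - 2)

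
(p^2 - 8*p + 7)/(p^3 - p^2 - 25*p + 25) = (p - 7)/(p^2 - 25)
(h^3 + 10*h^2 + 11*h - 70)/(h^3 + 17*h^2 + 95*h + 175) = (h - 2)/(h + 5)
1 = 1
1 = 1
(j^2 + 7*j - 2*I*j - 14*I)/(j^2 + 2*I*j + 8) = (j + 7)/(j + 4*I)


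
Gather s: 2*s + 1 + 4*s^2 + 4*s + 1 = 4*s^2 + 6*s + 2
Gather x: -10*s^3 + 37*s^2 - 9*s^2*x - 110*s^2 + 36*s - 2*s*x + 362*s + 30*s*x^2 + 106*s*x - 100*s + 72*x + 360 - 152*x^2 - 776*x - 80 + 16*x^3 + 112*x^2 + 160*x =-10*s^3 - 73*s^2 + 298*s + 16*x^3 + x^2*(30*s - 40) + x*(-9*s^2 + 104*s - 544) + 280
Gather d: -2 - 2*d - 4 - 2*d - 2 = -4*d - 8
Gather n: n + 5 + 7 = n + 12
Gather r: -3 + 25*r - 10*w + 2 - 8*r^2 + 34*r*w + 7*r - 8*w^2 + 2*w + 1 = -8*r^2 + r*(34*w + 32) - 8*w^2 - 8*w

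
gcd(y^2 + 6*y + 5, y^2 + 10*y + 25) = y + 5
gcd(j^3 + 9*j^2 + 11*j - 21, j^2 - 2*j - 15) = j + 3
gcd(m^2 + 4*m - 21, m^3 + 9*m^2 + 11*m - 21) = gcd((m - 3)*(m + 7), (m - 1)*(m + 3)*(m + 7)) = m + 7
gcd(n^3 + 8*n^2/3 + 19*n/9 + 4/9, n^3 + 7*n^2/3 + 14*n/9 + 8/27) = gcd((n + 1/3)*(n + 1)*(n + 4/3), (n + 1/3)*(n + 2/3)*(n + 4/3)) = n^2 + 5*n/3 + 4/9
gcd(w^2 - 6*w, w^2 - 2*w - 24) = w - 6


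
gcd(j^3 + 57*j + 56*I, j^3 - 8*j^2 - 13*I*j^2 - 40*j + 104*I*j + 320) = j - 8*I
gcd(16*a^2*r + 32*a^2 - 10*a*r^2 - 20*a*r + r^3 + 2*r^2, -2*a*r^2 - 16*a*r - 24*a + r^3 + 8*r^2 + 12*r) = -2*a*r - 4*a + r^2 + 2*r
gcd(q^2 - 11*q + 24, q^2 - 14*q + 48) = q - 8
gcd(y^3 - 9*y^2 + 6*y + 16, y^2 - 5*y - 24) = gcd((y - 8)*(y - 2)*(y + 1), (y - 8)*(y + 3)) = y - 8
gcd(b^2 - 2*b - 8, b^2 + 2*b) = b + 2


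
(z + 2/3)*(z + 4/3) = z^2 + 2*z + 8/9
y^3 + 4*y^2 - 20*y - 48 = (y - 4)*(y + 2)*(y + 6)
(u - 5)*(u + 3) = u^2 - 2*u - 15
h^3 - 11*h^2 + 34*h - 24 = (h - 6)*(h - 4)*(h - 1)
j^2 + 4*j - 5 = (j - 1)*(j + 5)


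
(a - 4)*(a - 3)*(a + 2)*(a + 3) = a^4 - 2*a^3 - 17*a^2 + 18*a + 72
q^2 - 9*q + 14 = (q - 7)*(q - 2)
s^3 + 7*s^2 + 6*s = s*(s + 1)*(s + 6)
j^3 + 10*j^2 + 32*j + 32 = (j + 2)*(j + 4)^2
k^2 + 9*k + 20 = (k + 4)*(k + 5)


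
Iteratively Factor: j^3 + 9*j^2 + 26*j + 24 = (j + 4)*(j^2 + 5*j + 6) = (j + 2)*(j + 4)*(j + 3)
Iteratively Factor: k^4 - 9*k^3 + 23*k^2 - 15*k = (k - 1)*(k^3 - 8*k^2 + 15*k) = k*(k - 1)*(k^2 - 8*k + 15) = k*(k - 5)*(k - 1)*(k - 3)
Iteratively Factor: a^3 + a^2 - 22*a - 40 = (a - 5)*(a^2 + 6*a + 8) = (a - 5)*(a + 2)*(a + 4)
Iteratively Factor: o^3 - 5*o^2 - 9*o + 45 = (o - 5)*(o^2 - 9) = (o - 5)*(o - 3)*(o + 3)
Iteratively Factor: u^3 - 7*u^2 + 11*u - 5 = (u - 1)*(u^2 - 6*u + 5) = (u - 1)^2*(u - 5)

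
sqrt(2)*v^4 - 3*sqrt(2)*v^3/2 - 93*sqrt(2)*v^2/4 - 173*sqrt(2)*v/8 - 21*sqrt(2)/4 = (v - 6)*(v + 1/2)*(v + 7/2)*(sqrt(2)*v + sqrt(2)/2)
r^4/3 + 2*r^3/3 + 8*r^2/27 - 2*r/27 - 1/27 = (r/3 + 1/3)*(r - 1/3)*(r + 1/3)*(r + 1)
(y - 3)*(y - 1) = y^2 - 4*y + 3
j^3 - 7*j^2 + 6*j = j*(j - 6)*(j - 1)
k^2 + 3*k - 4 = (k - 1)*(k + 4)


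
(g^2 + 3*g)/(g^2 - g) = (g + 3)/(g - 1)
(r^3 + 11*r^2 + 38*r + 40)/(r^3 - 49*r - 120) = (r^2 + 6*r + 8)/(r^2 - 5*r - 24)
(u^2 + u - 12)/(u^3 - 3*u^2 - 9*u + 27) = (u + 4)/(u^2 - 9)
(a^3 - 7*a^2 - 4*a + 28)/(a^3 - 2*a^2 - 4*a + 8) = (a - 7)/(a - 2)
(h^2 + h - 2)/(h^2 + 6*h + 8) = (h - 1)/(h + 4)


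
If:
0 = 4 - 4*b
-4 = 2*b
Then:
No Solution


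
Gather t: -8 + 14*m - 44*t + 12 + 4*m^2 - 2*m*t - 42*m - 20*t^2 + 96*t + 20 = 4*m^2 - 28*m - 20*t^2 + t*(52 - 2*m) + 24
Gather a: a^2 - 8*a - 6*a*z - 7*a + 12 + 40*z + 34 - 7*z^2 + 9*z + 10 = a^2 + a*(-6*z - 15) - 7*z^2 + 49*z + 56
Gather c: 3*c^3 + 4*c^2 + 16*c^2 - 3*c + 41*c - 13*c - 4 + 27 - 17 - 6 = 3*c^3 + 20*c^2 + 25*c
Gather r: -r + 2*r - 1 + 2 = r + 1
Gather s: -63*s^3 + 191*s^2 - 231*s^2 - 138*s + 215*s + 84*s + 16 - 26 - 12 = -63*s^3 - 40*s^2 + 161*s - 22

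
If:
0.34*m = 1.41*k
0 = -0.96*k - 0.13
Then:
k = -0.14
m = -0.56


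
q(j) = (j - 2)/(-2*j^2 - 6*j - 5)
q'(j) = (j - 2)*(4*j + 6)/(-2*j^2 - 6*j - 5)^2 + 1/(-2*j^2 - 6*j - 5)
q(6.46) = -0.04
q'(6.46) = 0.00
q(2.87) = -0.02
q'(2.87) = -0.02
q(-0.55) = 1.11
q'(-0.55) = -2.26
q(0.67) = 0.13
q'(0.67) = -0.22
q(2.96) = -0.02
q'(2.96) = -0.01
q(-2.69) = 1.41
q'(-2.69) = 1.71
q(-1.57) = 7.00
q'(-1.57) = 1.88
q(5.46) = -0.04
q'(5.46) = -0.00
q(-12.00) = 0.06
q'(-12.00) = 0.01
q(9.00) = -0.03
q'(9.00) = 0.00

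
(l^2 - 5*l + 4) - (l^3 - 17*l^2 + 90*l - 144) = -l^3 + 18*l^2 - 95*l + 148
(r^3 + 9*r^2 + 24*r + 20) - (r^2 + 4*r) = r^3 + 8*r^2 + 20*r + 20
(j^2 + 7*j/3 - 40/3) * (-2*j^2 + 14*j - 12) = -2*j^4 + 28*j^3/3 + 142*j^2/3 - 644*j/3 + 160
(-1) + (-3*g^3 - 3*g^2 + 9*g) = -3*g^3 - 3*g^2 + 9*g - 1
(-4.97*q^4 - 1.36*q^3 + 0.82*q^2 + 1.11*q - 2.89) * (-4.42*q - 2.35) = 21.9674*q^5 + 17.6907*q^4 - 0.428399999999999*q^3 - 6.8332*q^2 + 10.1653*q + 6.7915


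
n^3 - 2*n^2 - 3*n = n*(n - 3)*(n + 1)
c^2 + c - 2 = (c - 1)*(c + 2)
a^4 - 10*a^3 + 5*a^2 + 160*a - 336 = (a - 7)*(a - 4)*(a - 3)*(a + 4)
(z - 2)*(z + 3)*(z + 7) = z^3 + 8*z^2 + z - 42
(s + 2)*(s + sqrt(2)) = s^2 + sqrt(2)*s + 2*s + 2*sqrt(2)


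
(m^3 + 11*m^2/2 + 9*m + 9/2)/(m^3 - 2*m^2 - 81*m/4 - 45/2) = 2*(m^2 + 4*m + 3)/(2*m^2 - 7*m - 30)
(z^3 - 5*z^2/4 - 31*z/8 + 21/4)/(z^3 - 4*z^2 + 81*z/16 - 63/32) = 4*(z + 2)/(4*z - 3)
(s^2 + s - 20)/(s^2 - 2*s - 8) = (s + 5)/(s + 2)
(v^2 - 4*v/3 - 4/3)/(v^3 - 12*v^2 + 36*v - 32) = (v + 2/3)/(v^2 - 10*v + 16)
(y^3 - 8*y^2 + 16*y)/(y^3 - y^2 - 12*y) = (y - 4)/(y + 3)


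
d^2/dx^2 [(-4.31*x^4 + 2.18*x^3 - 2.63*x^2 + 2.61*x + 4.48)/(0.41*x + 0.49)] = (-4.347066*x^4 - 13.121148*x^3 - 9.7902*x^2 + 3.140508*x - 0.805448)/(0.068921*x^3 + 0.247107*x^2 + 0.295323*x + 0.117649)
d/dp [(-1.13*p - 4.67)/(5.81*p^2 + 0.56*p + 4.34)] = (6.5653*p^2 + 54.2654*p - 2.289)/(33.7561*p^4 + 6.5072*p^3 + 50.7444*p^2 + 4.8608*p + 18.8356)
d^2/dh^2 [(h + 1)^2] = 2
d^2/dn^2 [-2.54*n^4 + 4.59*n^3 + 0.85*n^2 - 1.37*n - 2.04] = -30.48*n^2 + 27.54*n + 1.7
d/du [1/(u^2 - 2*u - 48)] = 2*(1 - u)/(-u^2 + 2*u + 48)^2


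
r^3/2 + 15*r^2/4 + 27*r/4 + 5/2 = (r/2 + 1)*(r + 1/2)*(r + 5)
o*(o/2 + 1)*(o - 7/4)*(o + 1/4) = o^4/2 + o^3/4 - 55*o^2/32 - 7*o/16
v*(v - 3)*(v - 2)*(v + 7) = v^4 + 2*v^3 - 29*v^2 + 42*v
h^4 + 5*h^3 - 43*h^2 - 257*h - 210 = (h - 7)*(h + 1)*(h + 5)*(h + 6)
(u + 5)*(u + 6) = u^2 + 11*u + 30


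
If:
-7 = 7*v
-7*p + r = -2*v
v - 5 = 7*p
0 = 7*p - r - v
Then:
No Solution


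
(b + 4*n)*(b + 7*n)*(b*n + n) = b^3*n + 11*b^2*n^2 + b^2*n + 28*b*n^3 + 11*b*n^2 + 28*n^3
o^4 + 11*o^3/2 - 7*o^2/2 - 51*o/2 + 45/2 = (o - 3/2)*(o - 1)*(o + 3)*(o + 5)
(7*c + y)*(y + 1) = 7*c*y + 7*c + y^2 + y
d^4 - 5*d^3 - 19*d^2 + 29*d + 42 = (d - 7)*(d - 2)*(d + 1)*(d + 3)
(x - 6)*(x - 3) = x^2 - 9*x + 18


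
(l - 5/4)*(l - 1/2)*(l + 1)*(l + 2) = l^4 + 5*l^3/4 - 21*l^2/8 - 13*l/8 + 5/4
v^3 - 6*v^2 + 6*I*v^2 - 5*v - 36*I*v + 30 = (v - 6)*(v + I)*(v + 5*I)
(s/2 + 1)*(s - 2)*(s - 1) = s^3/2 - s^2/2 - 2*s + 2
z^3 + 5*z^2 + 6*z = z*(z + 2)*(z + 3)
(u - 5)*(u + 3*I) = u^2 - 5*u + 3*I*u - 15*I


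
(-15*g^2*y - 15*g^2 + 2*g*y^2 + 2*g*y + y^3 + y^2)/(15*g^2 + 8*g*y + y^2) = (-3*g*y - 3*g + y^2 + y)/(3*g + y)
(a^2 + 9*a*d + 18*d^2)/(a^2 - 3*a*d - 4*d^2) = (a^2 + 9*a*d + 18*d^2)/(a^2 - 3*a*d - 4*d^2)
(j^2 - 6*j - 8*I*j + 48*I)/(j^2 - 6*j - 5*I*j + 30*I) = (j - 8*I)/(j - 5*I)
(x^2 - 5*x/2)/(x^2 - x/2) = (2*x - 5)/(2*x - 1)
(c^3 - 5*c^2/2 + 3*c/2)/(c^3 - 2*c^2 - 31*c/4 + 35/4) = 2*c*(2*c - 3)/(4*c^2 - 4*c - 35)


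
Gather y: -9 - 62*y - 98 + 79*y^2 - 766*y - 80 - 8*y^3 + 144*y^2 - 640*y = -8*y^3 + 223*y^2 - 1468*y - 187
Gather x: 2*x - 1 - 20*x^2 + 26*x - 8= -20*x^2 + 28*x - 9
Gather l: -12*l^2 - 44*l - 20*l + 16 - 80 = -12*l^2 - 64*l - 64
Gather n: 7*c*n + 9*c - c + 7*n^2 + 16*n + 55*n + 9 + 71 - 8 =8*c + 7*n^2 + n*(7*c + 71) + 72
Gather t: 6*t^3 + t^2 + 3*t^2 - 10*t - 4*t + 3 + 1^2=6*t^3 + 4*t^2 - 14*t + 4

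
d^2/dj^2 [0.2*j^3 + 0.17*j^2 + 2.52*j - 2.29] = 1.2*j + 0.34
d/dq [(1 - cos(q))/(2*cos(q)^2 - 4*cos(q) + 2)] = -sin(q)/(2*(cos(q) - 1)^2)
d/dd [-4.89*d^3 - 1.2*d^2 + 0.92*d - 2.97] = -14.67*d^2 - 2.4*d + 0.92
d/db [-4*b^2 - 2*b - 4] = -8*b - 2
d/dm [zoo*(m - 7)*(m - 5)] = zoo*(m - 6)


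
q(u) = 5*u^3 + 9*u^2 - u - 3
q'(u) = 15*u^2 + 18*u - 1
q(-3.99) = -173.34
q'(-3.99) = 165.98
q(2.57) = 138.75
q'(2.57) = 144.33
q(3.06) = 221.48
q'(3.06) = 194.53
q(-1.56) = 1.48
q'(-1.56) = 7.42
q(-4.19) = -208.61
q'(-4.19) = 186.92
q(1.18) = 16.57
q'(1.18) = 41.13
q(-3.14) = -65.92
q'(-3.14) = 90.37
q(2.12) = 82.97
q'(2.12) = 104.58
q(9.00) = 4362.00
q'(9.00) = 1376.00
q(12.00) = 9921.00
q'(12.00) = 2375.00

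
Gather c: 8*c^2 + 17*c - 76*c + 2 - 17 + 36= 8*c^2 - 59*c + 21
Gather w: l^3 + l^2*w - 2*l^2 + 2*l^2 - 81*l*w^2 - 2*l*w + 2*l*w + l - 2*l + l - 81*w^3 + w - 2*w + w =l^3 + l^2*w - 81*l*w^2 - 81*w^3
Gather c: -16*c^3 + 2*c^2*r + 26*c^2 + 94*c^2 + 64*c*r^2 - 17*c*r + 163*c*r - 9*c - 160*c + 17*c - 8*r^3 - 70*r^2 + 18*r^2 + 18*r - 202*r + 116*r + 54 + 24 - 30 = -16*c^3 + c^2*(2*r + 120) + c*(64*r^2 + 146*r - 152) - 8*r^3 - 52*r^2 - 68*r + 48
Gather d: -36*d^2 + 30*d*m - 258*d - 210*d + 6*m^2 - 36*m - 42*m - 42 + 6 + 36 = -36*d^2 + d*(30*m - 468) + 6*m^2 - 78*m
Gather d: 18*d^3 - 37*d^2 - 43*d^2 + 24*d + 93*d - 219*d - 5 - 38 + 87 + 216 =18*d^3 - 80*d^2 - 102*d + 260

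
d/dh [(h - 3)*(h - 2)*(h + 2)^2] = 4*h^3 - 3*h^2 - 20*h + 4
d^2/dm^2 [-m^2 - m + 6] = -2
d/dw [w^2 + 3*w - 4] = 2*w + 3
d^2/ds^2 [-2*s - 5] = 0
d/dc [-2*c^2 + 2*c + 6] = 2 - 4*c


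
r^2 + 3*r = r*(r + 3)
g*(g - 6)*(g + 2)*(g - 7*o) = g^4 - 7*g^3*o - 4*g^3 + 28*g^2*o - 12*g^2 + 84*g*o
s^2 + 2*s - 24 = (s - 4)*(s + 6)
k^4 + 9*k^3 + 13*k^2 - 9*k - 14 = (k - 1)*(k + 1)*(k + 2)*(k + 7)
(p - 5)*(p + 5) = p^2 - 25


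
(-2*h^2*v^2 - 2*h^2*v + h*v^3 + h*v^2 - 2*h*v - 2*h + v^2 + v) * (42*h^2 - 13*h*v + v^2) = -84*h^4*v^2 - 84*h^4*v + 68*h^3*v^3 + 68*h^3*v^2 - 84*h^3*v - 84*h^3 - 15*h^2*v^4 - 15*h^2*v^3 + 68*h^2*v^2 + 68*h^2*v + h*v^5 + h*v^4 - 15*h*v^3 - 15*h*v^2 + v^4 + v^3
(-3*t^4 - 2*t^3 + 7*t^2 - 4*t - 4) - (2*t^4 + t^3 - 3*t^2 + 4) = -5*t^4 - 3*t^3 + 10*t^2 - 4*t - 8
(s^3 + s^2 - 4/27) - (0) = s^3 + s^2 - 4/27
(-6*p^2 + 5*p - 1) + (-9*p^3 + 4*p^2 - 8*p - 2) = -9*p^3 - 2*p^2 - 3*p - 3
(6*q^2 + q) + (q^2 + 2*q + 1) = 7*q^2 + 3*q + 1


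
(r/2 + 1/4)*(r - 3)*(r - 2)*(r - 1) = r^4/2 - 11*r^3/4 + 4*r^2 - r/4 - 3/2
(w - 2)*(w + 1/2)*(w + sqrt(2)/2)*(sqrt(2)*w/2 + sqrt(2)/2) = sqrt(2)*w^4/2 - sqrt(2)*w^3/4 + w^3/2 - 5*sqrt(2)*w^2/4 - w^2/4 - 5*w/4 - sqrt(2)*w/2 - 1/2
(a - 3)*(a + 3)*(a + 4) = a^3 + 4*a^2 - 9*a - 36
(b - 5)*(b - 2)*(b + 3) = b^3 - 4*b^2 - 11*b + 30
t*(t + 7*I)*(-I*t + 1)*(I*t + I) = t^4 + t^3 + 8*I*t^3 - 7*t^2 + 8*I*t^2 - 7*t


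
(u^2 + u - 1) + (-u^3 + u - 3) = -u^3 + u^2 + 2*u - 4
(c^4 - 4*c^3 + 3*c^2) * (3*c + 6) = 3*c^5 - 6*c^4 - 15*c^3 + 18*c^2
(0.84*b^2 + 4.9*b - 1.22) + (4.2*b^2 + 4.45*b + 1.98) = 5.04*b^2 + 9.35*b + 0.76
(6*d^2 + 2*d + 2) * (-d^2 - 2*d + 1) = -6*d^4 - 14*d^3 - 2*d + 2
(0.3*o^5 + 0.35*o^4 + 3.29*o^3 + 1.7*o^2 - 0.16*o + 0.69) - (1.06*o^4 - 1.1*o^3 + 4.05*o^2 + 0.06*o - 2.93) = 0.3*o^5 - 0.71*o^4 + 4.39*o^3 - 2.35*o^2 - 0.22*o + 3.62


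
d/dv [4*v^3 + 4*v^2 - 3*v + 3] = 12*v^2 + 8*v - 3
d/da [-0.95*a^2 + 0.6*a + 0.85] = 0.6 - 1.9*a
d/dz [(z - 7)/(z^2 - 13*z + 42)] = -1/(z^2 - 12*z + 36)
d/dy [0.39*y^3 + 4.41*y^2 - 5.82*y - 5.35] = 1.17*y^2 + 8.82*y - 5.82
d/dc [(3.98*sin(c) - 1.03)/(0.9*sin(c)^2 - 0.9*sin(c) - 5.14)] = (-3.582*sin(c)^2 + 1.854*sin(c) - 21.3842)*cos(c)/(0.81*sin(c)^4 - 1.62*sin(c)^3 - 8.442*sin(c)^2 + 9.252*sin(c) + 26.4196)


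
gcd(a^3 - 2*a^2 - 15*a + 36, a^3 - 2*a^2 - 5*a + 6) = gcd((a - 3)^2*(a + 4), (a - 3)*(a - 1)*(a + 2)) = a - 3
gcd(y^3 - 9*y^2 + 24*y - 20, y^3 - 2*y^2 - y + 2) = y - 2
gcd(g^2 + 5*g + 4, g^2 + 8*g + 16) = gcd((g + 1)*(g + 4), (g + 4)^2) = g + 4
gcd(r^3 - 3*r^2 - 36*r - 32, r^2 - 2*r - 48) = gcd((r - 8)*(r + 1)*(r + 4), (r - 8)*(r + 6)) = r - 8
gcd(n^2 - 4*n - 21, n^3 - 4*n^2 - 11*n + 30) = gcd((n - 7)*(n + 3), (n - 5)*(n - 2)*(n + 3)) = n + 3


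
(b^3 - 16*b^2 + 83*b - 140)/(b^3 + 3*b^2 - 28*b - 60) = (b^2 - 11*b + 28)/(b^2 + 8*b + 12)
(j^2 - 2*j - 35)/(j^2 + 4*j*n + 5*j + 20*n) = (j - 7)/(j + 4*n)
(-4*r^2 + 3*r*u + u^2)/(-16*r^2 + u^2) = (r - u)/(4*r - u)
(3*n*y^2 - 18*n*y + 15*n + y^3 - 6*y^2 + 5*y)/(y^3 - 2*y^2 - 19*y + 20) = (3*n + y)/(y + 4)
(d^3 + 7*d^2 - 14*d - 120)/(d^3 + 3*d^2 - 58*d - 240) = (d - 4)/(d - 8)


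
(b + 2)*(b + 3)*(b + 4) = b^3 + 9*b^2 + 26*b + 24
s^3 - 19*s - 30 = (s - 5)*(s + 2)*(s + 3)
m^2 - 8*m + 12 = (m - 6)*(m - 2)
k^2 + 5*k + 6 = (k + 2)*(k + 3)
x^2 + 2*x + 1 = (x + 1)^2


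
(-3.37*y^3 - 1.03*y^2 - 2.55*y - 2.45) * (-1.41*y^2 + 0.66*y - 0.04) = 4.7517*y^5 - 0.7719*y^4 + 3.0505*y^3 + 1.8127*y^2 - 1.515*y + 0.098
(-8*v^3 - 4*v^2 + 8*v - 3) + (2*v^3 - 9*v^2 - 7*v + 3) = -6*v^3 - 13*v^2 + v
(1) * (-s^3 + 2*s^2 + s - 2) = -s^3 + 2*s^2 + s - 2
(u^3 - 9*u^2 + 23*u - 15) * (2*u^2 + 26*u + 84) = 2*u^5 + 8*u^4 - 104*u^3 - 188*u^2 + 1542*u - 1260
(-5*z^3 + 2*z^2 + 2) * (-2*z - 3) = 10*z^4 + 11*z^3 - 6*z^2 - 4*z - 6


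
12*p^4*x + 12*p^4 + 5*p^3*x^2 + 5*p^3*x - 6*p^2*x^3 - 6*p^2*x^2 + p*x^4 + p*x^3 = (-4*p + x)*(-3*p + x)*(p + x)*(p*x + p)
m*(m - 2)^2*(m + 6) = m^4 + 2*m^3 - 20*m^2 + 24*m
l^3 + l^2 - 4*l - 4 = (l - 2)*(l + 1)*(l + 2)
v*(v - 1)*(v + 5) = v^3 + 4*v^2 - 5*v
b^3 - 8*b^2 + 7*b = b*(b - 7)*(b - 1)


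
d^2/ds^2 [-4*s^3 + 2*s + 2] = -24*s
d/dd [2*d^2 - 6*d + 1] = 4*d - 6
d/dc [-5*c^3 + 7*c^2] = c*(14 - 15*c)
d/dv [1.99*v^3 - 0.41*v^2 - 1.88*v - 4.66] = 5.97*v^2 - 0.82*v - 1.88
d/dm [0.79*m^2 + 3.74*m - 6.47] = 1.58*m + 3.74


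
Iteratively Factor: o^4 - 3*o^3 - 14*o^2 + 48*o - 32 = (o - 1)*(o^3 - 2*o^2 - 16*o + 32) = (o - 1)*(o + 4)*(o^2 - 6*o + 8) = (o - 2)*(o - 1)*(o + 4)*(o - 4)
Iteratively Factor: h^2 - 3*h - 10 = (h + 2)*(h - 5)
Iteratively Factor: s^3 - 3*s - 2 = (s + 1)*(s^2 - s - 2) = (s - 2)*(s + 1)*(s + 1)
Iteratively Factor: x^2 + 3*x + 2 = (x + 1)*(x + 2)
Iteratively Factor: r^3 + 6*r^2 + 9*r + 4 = (r + 1)*(r^2 + 5*r + 4) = (r + 1)^2*(r + 4)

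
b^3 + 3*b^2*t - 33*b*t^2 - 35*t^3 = (b - 5*t)*(b + t)*(b + 7*t)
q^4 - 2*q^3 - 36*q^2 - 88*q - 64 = (q - 8)*(q + 2)^3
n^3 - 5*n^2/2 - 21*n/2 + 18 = (n - 4)*(n - 3/2)*(n + 3)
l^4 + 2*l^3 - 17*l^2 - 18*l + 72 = (l - 3)*(l - 2)*(l + 3)*(l + 4)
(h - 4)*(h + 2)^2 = h^3 - 12*h - 16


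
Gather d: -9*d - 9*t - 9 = -9*d - 9*t - 9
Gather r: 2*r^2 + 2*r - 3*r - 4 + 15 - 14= 2*r^2 - r - 3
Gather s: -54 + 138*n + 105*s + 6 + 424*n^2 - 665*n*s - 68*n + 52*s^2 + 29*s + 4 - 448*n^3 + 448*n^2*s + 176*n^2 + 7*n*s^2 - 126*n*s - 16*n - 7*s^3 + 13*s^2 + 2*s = -448*n^3 + 600*n^2 + 54*n - 7*s^3 + s^2*(7*n + 65) + s*(448*n^2 - 791*n + 136) - 44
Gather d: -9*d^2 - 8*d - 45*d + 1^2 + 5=-9*d^2 - 53*d + 6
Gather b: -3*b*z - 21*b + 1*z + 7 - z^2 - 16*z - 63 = b*(-3*z - 21) - z^2 - 15*z - 56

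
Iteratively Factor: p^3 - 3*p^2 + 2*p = (p)*(p^2 - 3*p + 2) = p*(p - 2)*(p - 1)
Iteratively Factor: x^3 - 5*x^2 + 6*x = (x - 2)*(x^2 - 3*x) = (x - 3)*(x - 2)*(x)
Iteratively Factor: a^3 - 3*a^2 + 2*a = (a - 2)*(a^2 - a) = a*(a - 2)*(a - 1)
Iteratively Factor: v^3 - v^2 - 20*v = (v + 4)*(v^2 - 5*v) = (v - 5)*(v + 4)*(v)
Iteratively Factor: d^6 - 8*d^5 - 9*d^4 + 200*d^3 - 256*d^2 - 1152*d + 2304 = (d - 4)*(d^5 - 4*d^4 - 25*d^3 + 100*d^2 + 144*d - 576) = (d - 4)*(d - 3)*(d^4 - d^3 - 28*d^2 + 16*d + 192) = (d - 4)^2*(d - 3)*(d^3 + 3*d^2 - 16*d - 48) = (d - 4)^2*(d - 3)*(d + 4)*(d^2 - d - 12) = (d - 4)^2*(d - 3)*(d + 3)*(d + 4)*(d - 4)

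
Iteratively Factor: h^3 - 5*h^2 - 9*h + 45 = (h + 3)*(h^2 - 8*h + 15) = (h - 3)*(h + 3)*(h - 5)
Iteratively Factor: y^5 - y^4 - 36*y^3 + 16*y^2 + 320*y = (y + 4)*(y^4 - 5*y^3 - 16*y^2 + 80*y) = (y + 4)^2*(y^3 - 9*y^2 + 20*y) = (y - 5)*(y + 4)^2*(y^2 - 4*y) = y*(y - 5)*(y + 4)^2*(y - 4)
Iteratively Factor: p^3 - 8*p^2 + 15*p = (p - 5)*(p^2 - 3*p) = (p - 5)*(p - 3)*(p)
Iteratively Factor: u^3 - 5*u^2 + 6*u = (u)*(u^2 - 5*u + 6) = u*(u - 2)*(u - 3)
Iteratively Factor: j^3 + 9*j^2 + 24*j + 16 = (j + 4)*(j^2 + 5*j + 4) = (j + 4)^2*(j + 1)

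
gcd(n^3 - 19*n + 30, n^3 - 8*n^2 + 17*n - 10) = n - 2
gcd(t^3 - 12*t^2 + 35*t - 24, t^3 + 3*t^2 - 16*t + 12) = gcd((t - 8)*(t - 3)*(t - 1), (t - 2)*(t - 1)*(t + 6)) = t - 1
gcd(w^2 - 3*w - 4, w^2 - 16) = w - 4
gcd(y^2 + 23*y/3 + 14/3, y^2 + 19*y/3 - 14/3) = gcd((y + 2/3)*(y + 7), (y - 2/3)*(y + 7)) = y + 7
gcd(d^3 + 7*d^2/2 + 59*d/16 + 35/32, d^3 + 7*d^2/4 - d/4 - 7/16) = d^2 + 9*d/4 + 7/8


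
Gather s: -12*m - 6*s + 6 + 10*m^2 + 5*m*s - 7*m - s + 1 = 10*m^2 - 19*m + s*(5*m - 7) + 7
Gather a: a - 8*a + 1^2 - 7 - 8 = -7*a - 14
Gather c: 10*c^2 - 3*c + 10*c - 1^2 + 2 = 10*c^2 + 7*c + 1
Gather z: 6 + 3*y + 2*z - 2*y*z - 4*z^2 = 3*y - 4*z^2 + z*(2 - 2*y) + 6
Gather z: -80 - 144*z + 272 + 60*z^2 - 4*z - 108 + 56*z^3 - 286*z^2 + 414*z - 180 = 56*z^3 - 226*z^2 + 266*z - 96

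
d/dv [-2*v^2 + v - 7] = 1 - 4*v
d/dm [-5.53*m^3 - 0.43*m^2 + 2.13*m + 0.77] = -16.59*m^2 - 0.86*m + 2.13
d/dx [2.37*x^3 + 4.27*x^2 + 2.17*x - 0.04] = 7.11*x^2 + 8.54*x + 2.17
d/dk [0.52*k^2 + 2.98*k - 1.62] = 1.04*k + 2.98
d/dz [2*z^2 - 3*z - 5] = 4*z - 3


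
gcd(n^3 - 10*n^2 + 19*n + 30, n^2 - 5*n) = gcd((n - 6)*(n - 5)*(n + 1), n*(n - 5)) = n - 5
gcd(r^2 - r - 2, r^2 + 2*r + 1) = r + 1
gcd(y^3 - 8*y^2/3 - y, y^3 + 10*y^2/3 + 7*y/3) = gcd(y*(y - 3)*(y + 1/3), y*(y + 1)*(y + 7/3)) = y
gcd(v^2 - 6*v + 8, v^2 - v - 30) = 1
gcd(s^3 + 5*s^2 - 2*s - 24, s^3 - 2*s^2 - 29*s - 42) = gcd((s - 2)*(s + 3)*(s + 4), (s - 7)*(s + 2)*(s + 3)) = s + 3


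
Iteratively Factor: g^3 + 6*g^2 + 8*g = (g + 4)*(g^2 + 2*g) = (g + 2)*(g + 4)*(g)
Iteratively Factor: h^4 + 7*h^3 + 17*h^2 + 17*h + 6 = (h + 1)*(h^3 + 6*h^2 + 11*h + 6) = (h + 1)*(h + 3)*(h^2 + 3*h + 2) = (h + 1)*(h + 2)*(h + 3)*(h + 1)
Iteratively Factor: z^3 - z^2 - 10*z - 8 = (z + 2)*(z^2 - 3*z - 4) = (z + 1)*(z + 2)*(z - 4)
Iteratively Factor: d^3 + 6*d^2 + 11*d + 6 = (d + 2)*(d^2 + 4*d + 3) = (d + 1)*(d + 2)*(d + 3)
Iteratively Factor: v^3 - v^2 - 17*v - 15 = (v + 3)*(v^2 - 4*v - 5) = (v + 1)*(v + 3)*(v - 5)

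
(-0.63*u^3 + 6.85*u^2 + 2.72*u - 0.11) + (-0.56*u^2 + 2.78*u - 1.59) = -0.63*u^3 + 6.29*u^2 + 5.5*u - 1.7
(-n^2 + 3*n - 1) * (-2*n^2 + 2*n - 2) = 2*n^4 - 8*n^3 + 10*n^2 - 8*n + 2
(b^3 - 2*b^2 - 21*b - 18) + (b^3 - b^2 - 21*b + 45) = 2*b^3 - 3*b^2 - 42*b + 27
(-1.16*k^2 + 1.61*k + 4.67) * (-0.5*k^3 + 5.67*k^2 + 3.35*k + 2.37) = 0.58*k^5 - 7.3822*k^4 + 2.9077*k^3 + 29.1232*k^2 + 19.4602*k + 11.0679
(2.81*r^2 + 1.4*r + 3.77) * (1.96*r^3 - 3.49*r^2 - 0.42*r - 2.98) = 5.5076*r^5 - 7.0629*r^4 + 1.323*r^3 - 22.1191*r^2 - 5.7554*r - 11.2346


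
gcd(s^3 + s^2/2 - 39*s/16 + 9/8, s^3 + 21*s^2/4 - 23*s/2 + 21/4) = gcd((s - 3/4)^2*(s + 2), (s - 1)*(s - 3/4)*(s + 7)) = s - 3/4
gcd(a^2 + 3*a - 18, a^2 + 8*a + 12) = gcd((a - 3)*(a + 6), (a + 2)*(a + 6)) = a + 6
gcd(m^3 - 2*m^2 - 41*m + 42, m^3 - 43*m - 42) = m^2 - m - 42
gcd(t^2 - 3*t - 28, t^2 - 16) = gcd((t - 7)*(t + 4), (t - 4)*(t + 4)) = t + 4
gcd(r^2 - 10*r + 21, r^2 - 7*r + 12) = r - 3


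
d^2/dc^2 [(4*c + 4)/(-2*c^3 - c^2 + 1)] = 8*(-4*c^2*(c + 1)*(3*c + 1)^2 + (6*c^2 + 2*c + (c + 1)*(6*c + 1))*(2*c^3 + c^2 - 1))/(2*c^3 + c^2 - 1)^3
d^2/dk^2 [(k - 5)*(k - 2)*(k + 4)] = 6*k - 6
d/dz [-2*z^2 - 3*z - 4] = -4*z - 3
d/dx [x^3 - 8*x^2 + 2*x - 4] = 3*x^2 - 16*x + 2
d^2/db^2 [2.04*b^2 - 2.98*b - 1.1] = 4.08000000000000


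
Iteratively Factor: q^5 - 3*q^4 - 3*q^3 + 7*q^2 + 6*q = (q + 1)*(q^4 - 4*q^3 + q^2 + 6*q) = (q - 3)*(q + 1)*(q^3 - q^2 - 2*q) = (q - 3)*(q - 2)*(q + 1)*(q^2 + q) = (q - 3)*(q - 2)*(q + 1)^2*(q)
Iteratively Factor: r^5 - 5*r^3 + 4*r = (r - 1)*(r^4 + r^3 - 4*r^2 - 4*r) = r*(r - 1)*(r^3 + r^2 - 4*r - 4) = r*(r - 2)*(r - 1)*(r^2 + 3*r + 2) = r*(r - 2)*(r - 1)*(r + 2)*(r + 1)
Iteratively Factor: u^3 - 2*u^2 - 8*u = (u + 2)*(u^2 - 4*u) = (u - 4)*(u + 2)*(u)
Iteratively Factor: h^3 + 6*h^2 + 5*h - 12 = (h + 4)*(h^2 + 2*h - 3) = (h + 3)*(h + 4)*(h - 1)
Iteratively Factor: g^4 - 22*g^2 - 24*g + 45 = (g - 5)*(g^3 + 5*g^2 + 3*g - 9) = (g - 5)*(g + 3)*(g^2 + 2*g - 3) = (g - 5)*(g - 1)*(g + 3)*(g + 3)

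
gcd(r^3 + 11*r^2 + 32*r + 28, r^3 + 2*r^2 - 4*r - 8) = r^2 + 4*r + 4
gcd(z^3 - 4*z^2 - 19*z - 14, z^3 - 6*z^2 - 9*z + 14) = z^2 - 5*z - 14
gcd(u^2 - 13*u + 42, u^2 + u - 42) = u - 6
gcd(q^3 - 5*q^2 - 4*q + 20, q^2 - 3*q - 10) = q^2 - 3*q - 10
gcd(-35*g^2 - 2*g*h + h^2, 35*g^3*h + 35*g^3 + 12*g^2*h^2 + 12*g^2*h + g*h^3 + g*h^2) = 5*g + h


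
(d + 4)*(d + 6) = d^2 + 10*d + 24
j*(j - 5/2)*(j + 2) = j^3 - j^2/2 - 5*j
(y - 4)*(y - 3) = y^2 - 7*y + 12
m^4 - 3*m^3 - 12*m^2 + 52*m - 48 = (m - 3)*(m - 2)^2*(m + 4)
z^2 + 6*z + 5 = (z + 1)*(z + 5)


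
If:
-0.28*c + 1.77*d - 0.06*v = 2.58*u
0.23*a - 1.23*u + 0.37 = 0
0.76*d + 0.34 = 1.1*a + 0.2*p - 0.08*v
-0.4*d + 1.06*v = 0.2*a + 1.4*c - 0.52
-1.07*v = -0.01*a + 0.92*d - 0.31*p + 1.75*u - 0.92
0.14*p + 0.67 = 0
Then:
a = 1.41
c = -1.42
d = 0.53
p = -4.79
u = 0.56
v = -1.90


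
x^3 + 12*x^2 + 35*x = x*(x + 5)*(x + 7)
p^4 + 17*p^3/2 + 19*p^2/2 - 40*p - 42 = (p - 2)*(p + 1)*(p + 7/2)*(p + 6)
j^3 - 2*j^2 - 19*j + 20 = (j - 5)*(j - 1)*(j + 4)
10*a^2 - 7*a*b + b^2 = (-5*a + b)*(-2*a + b)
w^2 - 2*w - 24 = (w - 6)*(w + 4)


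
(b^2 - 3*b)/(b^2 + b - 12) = b/(b + 4)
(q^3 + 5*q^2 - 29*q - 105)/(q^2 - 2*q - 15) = q + 7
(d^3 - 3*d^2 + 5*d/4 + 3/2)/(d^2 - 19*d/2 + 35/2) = (4*d^3 - 12*d^2 + 5*d + 6)/(2*(2*d^2 - 19*d + 35))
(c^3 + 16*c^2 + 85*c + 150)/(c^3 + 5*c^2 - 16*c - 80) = (c^2 + 11*c + 30)/(c^2 - 16)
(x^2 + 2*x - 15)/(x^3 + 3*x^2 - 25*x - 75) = (x - 3)/(x^2 - 2*x - 15)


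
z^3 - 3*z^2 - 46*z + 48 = (z - 8)*(z - 1)*(z + 6)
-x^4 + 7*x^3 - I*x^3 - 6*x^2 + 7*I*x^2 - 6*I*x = x*(x - 6)*(-I*x + 1)*(-I*x + I)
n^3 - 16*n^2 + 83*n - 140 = (n - 7)*(n - 5)*(n - 4)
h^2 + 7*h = h*(h + 7)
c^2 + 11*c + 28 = (c + 4)*(c + 7)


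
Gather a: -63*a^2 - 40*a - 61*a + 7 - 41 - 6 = -63*a^2 - 101*a - 40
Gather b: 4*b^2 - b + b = 4*b^2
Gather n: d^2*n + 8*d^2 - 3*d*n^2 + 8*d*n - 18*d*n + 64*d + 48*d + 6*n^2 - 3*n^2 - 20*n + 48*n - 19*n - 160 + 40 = 8*d^2 + 112*d + n^2*(3 - 3*d) + n*(d^2 - 10*d + 9) - 120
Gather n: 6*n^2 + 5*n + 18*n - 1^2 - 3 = 6*n^2 + 23*n - 4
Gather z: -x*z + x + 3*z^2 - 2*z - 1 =x + 3*z^2 + z*(-x - 2) - 1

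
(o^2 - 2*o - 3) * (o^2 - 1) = o^4 - 2*o^3 - 4*o^2 + 2*o + 3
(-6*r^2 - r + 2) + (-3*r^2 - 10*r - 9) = -9*r^2 - 11*r - 7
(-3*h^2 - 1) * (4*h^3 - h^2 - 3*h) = -12*h^5 + 3*h^4 + 5*h^3 + h^2 + 3*h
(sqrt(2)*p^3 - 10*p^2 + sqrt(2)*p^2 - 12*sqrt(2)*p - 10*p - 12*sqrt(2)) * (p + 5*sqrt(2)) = sqrt(2)*p^4 + sqrt(2)*p^3 - 62*sqrt(2)*p^2 - 120*p - 62*sqrt(2)*p - 120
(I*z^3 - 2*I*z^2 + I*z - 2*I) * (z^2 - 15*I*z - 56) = I*z^5 + 15*z^4 - 2*I*z^4 - 30*z^3 - 55*I*z^3 + 15*z^2 + 110*I*z^2 - 30*z - 56*I*z + 112*I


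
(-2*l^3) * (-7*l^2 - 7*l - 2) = 14*l^5 + 14*l^4 + 4*l^3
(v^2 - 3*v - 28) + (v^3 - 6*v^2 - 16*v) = v^3 - 5*v^2 - 19*v - 28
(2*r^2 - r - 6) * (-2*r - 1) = -4*r^3 + 13*r + 6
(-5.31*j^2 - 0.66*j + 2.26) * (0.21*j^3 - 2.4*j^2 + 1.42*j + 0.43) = -1.1151*j^5 + 12.6054*j^4 - 5.4816*j^3 - 8.6445*j^2 + 2.9254*j + 0.9718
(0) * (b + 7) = 0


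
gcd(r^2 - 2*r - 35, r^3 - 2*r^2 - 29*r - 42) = r - 7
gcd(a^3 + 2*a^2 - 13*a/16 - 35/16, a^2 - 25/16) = a + 5/4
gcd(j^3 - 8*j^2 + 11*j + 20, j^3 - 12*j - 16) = j - 4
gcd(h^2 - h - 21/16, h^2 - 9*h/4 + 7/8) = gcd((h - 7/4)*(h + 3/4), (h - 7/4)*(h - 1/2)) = h - 7/4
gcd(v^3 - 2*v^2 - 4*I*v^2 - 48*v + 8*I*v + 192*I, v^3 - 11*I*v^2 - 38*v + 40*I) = v - 4*I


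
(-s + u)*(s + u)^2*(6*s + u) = -6*s^4 - 7*s^3*u + 5*s^2*u^2 + 7*s*u^3 + u^4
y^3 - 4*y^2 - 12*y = y*(y - 6)*(y + 2)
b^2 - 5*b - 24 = (b - 8)*(b + 3)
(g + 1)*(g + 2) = g^2 + 3*g + 2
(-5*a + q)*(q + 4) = -5*a*q - 20*a + q^2 + 4*q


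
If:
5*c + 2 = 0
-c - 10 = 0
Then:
No Solution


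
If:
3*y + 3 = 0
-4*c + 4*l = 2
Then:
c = l - 1/2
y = -1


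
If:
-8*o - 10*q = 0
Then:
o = -5*q/4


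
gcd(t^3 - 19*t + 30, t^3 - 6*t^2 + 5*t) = 1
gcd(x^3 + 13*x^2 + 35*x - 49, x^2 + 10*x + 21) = x + 7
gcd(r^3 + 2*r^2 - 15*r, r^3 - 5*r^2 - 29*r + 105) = r^2 + 2*r - 15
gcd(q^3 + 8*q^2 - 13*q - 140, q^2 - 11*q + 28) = q - 4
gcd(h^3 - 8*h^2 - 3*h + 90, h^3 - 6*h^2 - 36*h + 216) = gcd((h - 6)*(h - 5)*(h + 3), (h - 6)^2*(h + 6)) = h - 6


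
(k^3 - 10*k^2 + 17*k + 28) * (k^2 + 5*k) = k^5 - 5*k^4 - 33*k^3 + 113*k^2 + 140*k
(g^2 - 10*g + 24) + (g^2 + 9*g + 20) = 2*g^2 - g + 44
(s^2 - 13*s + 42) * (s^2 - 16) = s^4 - 13*s^3 + 26*s^2 + 208*s - 672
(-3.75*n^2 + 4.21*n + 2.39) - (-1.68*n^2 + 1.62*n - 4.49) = -2.07*n^2 + 2.59*n + 6.88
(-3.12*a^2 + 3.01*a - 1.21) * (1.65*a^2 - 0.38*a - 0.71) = -5.148*a^4 + 6.1521*a^3 - 0.9251*a^2 - 1.6773*a + 0.8591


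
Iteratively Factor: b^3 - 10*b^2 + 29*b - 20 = (b - 5)*(b^2 - 5*b + 4) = (b - 5)*(b - 4)*(b - 1)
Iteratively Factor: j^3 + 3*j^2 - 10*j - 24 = (j + 4)*(j^2 - j - 6) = (j + 2)*(j + 4)*(j - 3)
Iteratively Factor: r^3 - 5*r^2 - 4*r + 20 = (r - 5)*(r^2 - 4) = (r - 5)*(r - 2)*(r + 2)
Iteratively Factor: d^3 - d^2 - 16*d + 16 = (d + 4)*(d^2 - 5*d + 4) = (d - 4)*(d + 4)*(d - 1)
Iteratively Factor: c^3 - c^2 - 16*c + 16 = (c - 1)*(c^2 - 16) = (c - 1)*(c + 4)*(c - 4)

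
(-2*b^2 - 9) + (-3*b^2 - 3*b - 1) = -5*b^2 - 3*b - 10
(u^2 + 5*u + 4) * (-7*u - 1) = -7*u^3 - 36*u^2 - 33*u - 4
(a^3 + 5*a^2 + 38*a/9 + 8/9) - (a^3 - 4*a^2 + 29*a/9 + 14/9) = 9*a^2 + a - 2/3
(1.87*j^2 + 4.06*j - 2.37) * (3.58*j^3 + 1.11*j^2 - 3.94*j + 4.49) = 6.6946*j^5 + 16.6105*j^4 - 11.3458*j^3 - 10.2308*j^2 + 27.5672*j - 10.6413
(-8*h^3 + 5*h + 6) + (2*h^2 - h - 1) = -8*h^3 + 2*h^2 + 4*h + 5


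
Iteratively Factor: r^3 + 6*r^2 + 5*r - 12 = (r + 3)*(r^2 + 3*r - 4) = (r - 1)*(r + 3)*(r + 4)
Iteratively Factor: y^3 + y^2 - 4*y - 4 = (y - 2)*(y^2 + 3*y + 2) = (y - 2)*(y + 1)*(y + 2)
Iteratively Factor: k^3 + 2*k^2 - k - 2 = (k + 1)*(k^2 + k - 2) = (k - 1)*(k + 1)*(k + 2)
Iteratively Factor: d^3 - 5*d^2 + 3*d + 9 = (d - 3)*(d^2 - 2*d - 3) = (d - 3)^2*(d + 1)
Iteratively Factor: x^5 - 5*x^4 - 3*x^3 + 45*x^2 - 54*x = (x - 3)*(x^4 - 2*x^3 - 9*x^2 + 18*x) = x*(x - 3)*(x^3 - 2*x^2 - 9*x + 18) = x*(x - 3)^2*(x^2 + x - 6) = x*(x - 3)^2*(x - 2)*(x + 3)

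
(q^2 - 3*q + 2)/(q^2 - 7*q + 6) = (q - 2)/(q - 6)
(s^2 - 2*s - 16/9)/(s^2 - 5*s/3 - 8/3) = (s + 2/3)/(s + 1)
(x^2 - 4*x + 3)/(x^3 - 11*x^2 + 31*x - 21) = 1/(x - 7)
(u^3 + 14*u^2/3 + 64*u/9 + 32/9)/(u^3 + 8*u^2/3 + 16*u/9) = (u + 2)/u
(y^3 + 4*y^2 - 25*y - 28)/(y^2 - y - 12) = (y^2 + 8*y + 7)/(y + 3)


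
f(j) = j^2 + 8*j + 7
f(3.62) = 49.06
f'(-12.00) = -16.00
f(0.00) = 7.00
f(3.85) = 52.62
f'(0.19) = 8.38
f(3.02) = 40.28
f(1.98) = 26.76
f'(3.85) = 15.70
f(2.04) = 27.48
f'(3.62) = 15.24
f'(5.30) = 18.60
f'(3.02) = 14.04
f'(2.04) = 12.08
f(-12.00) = 55.00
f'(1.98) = 11.96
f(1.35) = 19.62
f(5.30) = 77.49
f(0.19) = 8.56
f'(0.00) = 8.00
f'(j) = 2*j + 8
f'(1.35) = 10.70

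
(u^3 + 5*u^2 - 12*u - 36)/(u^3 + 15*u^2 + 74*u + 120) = (u^2 - u - 6)/(u^2 + 9*u + 20)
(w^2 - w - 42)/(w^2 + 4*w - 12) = (w - 7)/(w - 2)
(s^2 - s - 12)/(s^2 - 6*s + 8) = (s + 3)/(s - 2)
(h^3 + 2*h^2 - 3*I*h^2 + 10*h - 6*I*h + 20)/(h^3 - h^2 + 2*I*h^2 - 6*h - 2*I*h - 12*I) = (h - 5*I)/(h - 3)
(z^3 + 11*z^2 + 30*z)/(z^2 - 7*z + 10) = z*(z^2 + 11*z + 30)/(z^2 - 7*z + 10)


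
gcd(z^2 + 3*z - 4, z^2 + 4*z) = z + 4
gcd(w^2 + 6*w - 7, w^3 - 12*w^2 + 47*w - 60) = 1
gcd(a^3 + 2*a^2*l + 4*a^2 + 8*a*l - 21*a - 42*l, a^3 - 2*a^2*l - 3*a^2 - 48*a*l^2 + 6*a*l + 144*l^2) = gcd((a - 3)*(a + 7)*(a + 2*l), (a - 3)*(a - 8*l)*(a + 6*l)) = a - 3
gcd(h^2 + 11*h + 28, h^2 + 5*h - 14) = h + 7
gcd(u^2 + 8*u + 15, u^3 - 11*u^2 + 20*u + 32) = 1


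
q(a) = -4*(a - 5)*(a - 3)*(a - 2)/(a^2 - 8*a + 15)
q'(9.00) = -4.00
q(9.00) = -28.00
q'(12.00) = -4.00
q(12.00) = -40.00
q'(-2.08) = -4.00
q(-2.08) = 16.32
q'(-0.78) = -4.00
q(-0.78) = 11.12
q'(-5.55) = -4.00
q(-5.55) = 30.20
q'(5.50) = -4.00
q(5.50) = -14.00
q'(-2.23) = -4.00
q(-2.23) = 16.92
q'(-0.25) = -4.00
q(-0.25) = 9.00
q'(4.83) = -4.00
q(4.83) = -11.32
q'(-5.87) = -4.00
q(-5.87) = 31.48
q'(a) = -4*(8 - 2*a)*(a - 5)*(a - 3)*(a - 2)/(a^2 - 8*a + 15)^2 - 4*(a - 5)*(a - 3)/(a^2 - 8*a + 15) - 4*(a - 5)*(a - 2)/(a^2 - 8*a + 15) - 4*(a - 3)*(a - 2)/(a^2 - 8*a + 15)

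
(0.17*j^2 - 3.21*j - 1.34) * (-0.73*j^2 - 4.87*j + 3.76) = -0.1241*j^4 + 1.5154*j^3 + 17.2501*j^2 - 5.5438*j - 5.0384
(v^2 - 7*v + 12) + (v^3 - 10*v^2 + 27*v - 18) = v^3 - 9*v^2 + 20*v - 6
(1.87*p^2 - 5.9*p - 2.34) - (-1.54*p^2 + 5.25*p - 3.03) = 3.41*p^2 - 11.15*p + 0.69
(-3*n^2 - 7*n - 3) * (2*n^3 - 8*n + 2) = -6*n^5 - 14*n^4 + 18*n^3 + 50*n^2 + 10*n - 6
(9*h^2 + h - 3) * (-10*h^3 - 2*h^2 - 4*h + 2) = -90*h^5 - 28*h^4 - 8*h^3 + 20*h^2 + 14*h - 6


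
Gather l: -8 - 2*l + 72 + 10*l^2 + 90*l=10*l^2 + 88*l + 64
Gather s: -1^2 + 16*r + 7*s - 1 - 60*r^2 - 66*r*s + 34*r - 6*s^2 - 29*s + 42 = -60*r^2 + 50*r - 6*s^2 + s*(-66*r - 22) + 40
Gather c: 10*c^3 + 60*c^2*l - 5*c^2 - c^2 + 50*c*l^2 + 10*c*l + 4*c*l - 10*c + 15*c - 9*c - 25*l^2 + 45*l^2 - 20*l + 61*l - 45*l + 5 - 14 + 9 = 10*c^3 + c^2*(60*l - 6) + c*(50*l^2 + 14*l - 4) + 20*l^2 - 4*l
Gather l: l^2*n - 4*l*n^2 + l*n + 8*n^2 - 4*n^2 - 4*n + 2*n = l^2*n + l*(-4*n^2 + n) + 4*n^2 - 2*n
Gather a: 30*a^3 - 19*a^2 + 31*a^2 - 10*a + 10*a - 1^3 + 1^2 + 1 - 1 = 30*a^3 + 12*a^2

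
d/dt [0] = 0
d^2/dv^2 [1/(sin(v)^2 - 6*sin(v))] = 2*(-2*sin(v) + 9 - 15/sin(v) - 18/sin(v)^2 + 36/sin(v)^3)/(sin(v) - 6)^3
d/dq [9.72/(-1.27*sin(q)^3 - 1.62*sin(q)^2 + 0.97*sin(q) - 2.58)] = (37.0332*sin(q)^2 + 31.4928*sin(q) - 9.4284)*cos(q)/(1.27*sin(q)^3 + 1.62*sin(q)^2 - 0.97*sin(q) + 2.58)^2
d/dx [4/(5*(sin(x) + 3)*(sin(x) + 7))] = -8*(sin(x) + 5)*cos(x)/(5*(sin(x) + 3)^2*(sin(x) + 7)^2)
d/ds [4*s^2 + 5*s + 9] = 8*s + 5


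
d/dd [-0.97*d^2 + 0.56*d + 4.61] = 0.56 - 1.94*d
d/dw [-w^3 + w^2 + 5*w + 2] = -3*w^2 + 2*w + 5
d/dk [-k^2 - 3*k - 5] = -2*k - 3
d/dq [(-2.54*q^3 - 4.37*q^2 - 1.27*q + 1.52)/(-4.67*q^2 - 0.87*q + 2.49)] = (11.8618*q^4 + 4.4196*q^3 - 21.1028*q^2 - 7.5658*q - 1.8399)/(21.8089*q^4 + 8.1258*q^3 - 22.4997*q^2 - 4.3326*q + 6.2001)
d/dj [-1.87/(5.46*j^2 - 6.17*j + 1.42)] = (20.4204*j - 11.5379)/(5.46*j^2 - 6.17*j + 1.42)^2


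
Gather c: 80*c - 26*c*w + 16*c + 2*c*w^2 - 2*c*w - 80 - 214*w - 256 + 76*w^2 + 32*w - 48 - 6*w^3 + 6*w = c*(2*w^2 - 28*w + 96) - 6*w^3 + 76*w^2 - 176*w - 384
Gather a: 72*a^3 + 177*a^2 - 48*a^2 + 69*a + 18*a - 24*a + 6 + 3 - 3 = 72*a^3 + 129*a^2 + 63*a + 6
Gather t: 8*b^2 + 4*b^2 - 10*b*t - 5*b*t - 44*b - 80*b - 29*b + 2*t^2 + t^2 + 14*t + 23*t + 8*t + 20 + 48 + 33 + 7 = 12*b^2 - 153*b + 3*t^2 + t*(45 - 15*b) + 108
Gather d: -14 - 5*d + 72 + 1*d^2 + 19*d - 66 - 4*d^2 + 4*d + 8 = -3*d^2 + 18*d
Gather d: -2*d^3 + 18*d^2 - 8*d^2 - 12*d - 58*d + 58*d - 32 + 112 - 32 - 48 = -2*d^3 + 10*d^2 - 12*d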